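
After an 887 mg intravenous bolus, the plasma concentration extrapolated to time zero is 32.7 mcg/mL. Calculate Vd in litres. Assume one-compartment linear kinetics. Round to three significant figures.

Immediately after an IV bolus, C₀ = Dose / Vd, so Vd = Dose / C₀.
Vd = 887 / 32.7 = 27.13 L

27.1 L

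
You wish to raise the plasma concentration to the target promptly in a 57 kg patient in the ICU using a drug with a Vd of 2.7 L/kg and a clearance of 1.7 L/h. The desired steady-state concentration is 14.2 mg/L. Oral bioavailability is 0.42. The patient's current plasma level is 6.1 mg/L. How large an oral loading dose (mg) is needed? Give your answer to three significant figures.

Vd(total) = 57 kg × 2.7 L/kg = 153.9 L
LD is governed by Vd — clearance does not enter the loading-dose calculation.
Concentration deficit ΔC = 14.2 − 6.1 = 8.100 mg/L
LD = Vd × ΔC / F = 153.9 × 8.100 / 0.42 = 2968 mg

2970 mg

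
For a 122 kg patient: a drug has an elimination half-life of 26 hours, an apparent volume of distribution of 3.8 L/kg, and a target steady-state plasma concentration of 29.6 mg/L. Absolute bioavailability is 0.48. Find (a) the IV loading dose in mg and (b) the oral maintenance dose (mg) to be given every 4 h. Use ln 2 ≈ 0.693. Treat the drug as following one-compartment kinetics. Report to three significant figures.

(a) 13700 mg; (b) 3050 mg

Vd(total) = 122 kg × 3.8 L/kg = 463.6 L
LD = Vd × C = 463.6 × 29.6 = 13720 mg
CL = 0.693 × Vd / t½ = 0.693 × 463.6 / 26 = 12.36 L/h
D = CL × Css × τ / F = 12.36 × 29.6 × 4 / 0.48 = 3049 mg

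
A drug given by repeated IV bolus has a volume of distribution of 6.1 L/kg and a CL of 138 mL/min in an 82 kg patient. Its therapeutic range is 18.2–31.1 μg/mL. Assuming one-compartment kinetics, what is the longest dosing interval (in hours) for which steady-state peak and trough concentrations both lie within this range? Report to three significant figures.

Vd = 6.1 L/kg × 82 kg = 500.2 L
Convert clearance: 138 mL/min × 60 min/h ÷ 1000 mL/L = 8.280 L/h
k = CL / Vd = 8.280 / 500.2 = 0.01655 h⁻¹
Between IV bolus doses, concentration decays as C = C₀·e^(−kτ), so C_peak/C_trough = e^(kτ).
τ_max = ln(C_peak/C_trough) / k = ln(31.1/18.2) / 0.01655 = 0.5358 / 0.01655 = 32.37 h

32.4 h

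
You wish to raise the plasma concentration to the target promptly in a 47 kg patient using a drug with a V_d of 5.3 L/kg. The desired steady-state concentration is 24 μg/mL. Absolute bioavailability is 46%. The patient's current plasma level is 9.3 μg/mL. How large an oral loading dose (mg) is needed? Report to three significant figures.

Total Vd = 5.3 × 47 = 249.1 L
The loading dose fills Vd to the target concentration.
Concentration deficit ΔC = 24 − 9.3 = 14.70 mg/L
LD = Vd × ΔC / F = 249.1 × 14.70 / 0.46 = 7960 mg

7960 mg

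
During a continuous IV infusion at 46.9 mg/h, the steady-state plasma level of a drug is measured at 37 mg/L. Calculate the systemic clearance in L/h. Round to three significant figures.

1.27 L/h

At steady state, infusion rate = CL × Css, so CL = rate / Css.
CL = 46.9 / 37 = 1.268 L/h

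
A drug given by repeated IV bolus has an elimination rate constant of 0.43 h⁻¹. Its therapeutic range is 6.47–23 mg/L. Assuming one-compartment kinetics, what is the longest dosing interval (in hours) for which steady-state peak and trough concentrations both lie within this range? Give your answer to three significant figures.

Between IV bolus doses, concentration decays as C = C₀·e^(−kτ), so C_peak/C_trough = e^(kτ).
τ_max = ln(C_peak/C_trough) / k = ln(23/6.47) / 0.4300 = 1.268 / 0.4300 = 2.949 h

2.95 h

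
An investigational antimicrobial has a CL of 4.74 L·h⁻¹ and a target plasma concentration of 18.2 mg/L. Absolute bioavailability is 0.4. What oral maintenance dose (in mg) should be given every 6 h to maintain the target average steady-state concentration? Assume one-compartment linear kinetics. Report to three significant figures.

1290 mg

At steady state, dose per interval replaces the amount cleared in that interval: F·D/τ = CL·Css.
D = CL × Css × τ / F = 4.740 × 18.2 × 6 / 0.4 = 1294 mg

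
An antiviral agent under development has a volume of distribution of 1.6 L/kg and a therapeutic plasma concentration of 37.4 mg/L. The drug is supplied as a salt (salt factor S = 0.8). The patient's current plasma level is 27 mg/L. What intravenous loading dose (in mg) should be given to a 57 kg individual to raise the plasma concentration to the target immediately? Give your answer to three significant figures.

Vd(total) = 57 kg × 1.6 L/kg = 91.20 L
Concentration deficit ΔC = 37.4 − 27 = 10.40 mg/L
LD = Vd × ΔC / S = 91.20 × 10.40 / 0.8 = 1186 mg

1190 mg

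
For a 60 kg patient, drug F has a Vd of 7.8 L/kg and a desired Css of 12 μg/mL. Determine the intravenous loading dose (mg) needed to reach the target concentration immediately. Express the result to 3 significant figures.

5620 mg

Vd = 7.8 L/kg × 60 kg = 468.0 L
LD = Vd × C = 468.0 × 12.00 = 5616 mg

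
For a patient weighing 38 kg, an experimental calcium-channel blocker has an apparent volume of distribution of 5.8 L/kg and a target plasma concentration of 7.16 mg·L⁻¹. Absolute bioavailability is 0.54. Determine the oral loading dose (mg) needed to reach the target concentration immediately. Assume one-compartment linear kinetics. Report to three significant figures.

Vd(total) = 38 kg × 5.8 L/kg = 220.4 L
LD = Vd × C / F = 220.4 × 7.160 / 0.54 = 2922 mg

2920 mg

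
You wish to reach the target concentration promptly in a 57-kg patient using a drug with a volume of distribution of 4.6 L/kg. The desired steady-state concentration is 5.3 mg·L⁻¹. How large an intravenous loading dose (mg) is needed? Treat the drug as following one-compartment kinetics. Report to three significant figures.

1390 mg

Vd = 4.6 L/kg × 57 kg = 262.2 L
LD = Vd × C = 262.2 × 5.300 = 1390 mg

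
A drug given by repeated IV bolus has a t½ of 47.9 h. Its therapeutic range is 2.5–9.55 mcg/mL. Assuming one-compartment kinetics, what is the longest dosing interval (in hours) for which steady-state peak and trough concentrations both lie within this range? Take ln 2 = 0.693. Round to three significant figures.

k = 0.693 / t½ = 0.693 / 47.9 = 0.01447 h⁻¹
Between IV bolus doses, concentration decays as C = C₀·e^(−kτ), so C_peak/C_trough = e^(kτ).
τ_max = ln(C_peak/C_trough) / k = ln(9.55/2.5) / 0.01447 = 1.340 / 0.01447 = 92.61 h

92.6 h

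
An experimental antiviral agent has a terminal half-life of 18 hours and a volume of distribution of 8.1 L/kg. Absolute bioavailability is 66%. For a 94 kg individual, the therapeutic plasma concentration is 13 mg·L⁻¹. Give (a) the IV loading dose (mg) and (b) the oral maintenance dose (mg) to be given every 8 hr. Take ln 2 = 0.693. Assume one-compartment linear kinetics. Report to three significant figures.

(a) 9900 mg; (b) 4620 mg

Total Vd = 8.1 × 94 = 761.4 L
LD = Vd × C = 761.4 × 13 = 9898 mg
CL = 0.693 × Vd / t½ = 0.693 × 761.4 / 18 = 29.31 L/h
D = CL × Css × τ / F = 29.31 × 13 × 8 / 0.66 = 4619 mg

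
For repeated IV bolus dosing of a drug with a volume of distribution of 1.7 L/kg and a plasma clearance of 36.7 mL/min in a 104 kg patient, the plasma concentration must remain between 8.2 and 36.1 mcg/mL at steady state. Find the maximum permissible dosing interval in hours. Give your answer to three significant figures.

119 h

Vd(total) = 104 kg × 1.7 L/kg = 176.8 L
Convert clearance: 36.7 mL/min × 60 min/h ÷ 1000 mL/L = 2.202 L/h
k = CL / Vd = 2.202 / 176.8 = 0.01245 h⁻¹
Between IV bolus doses, concentration decays as C = C₀·e^(−kτ), so C_peak/C_trough = e^(kτ).
τ_max = ln(C_peak/C_trough) / k = ln(36.1/8.2) / 0.01245 = 1.482 / 0.01245 = 119.0 h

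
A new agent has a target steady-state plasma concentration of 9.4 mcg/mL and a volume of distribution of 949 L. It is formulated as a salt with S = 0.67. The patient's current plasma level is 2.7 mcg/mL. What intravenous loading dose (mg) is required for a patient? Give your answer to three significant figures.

Concentration deficit ΔC = 9.4 − 2.7 = 6.700 mg/L
LD = Vd × ΔC / S = 949.0 × 6.700 / 0.67 = 9490 mg

9490 mg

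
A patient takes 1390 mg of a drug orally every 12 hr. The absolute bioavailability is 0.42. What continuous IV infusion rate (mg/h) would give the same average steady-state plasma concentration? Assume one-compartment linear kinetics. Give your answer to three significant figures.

48.7 mg/h

Equivalent systemic input: infusion rate = F·D/τ.
Rate = 0.42 × 1390 / 12 = 48.65 mg/h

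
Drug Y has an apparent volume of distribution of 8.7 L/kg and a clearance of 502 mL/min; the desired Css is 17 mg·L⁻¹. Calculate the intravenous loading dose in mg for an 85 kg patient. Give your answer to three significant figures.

12600 mg

Total Vd = 8.7 × 85 = 739.5 L
LD = Vd × C = 739.5 × 17.00 = 12570 mg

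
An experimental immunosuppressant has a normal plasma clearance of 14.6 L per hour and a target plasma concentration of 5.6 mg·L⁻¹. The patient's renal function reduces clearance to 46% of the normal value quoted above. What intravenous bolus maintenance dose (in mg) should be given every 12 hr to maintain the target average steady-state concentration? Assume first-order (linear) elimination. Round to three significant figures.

451 mg

Patient clearance = 0.46 × 14.60 = 6.716 L/h
D = CL × Css × τ = 6.716 × 5.6 × 12 = 451.3 mg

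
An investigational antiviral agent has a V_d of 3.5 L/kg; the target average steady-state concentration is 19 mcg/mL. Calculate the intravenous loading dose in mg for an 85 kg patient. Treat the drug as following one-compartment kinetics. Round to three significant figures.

Vd = 3.5 L/kg × 85 kg = 297.5 L
LD = Vd × C = 297.5 × 19.00 = 5653 mg

5650 mg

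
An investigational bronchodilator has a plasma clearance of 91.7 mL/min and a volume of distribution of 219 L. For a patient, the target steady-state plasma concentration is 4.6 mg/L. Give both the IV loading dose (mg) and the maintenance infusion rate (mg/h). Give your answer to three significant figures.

Loading dose = Vd × C = 219.0 × 4.6 = 1007 mg
Convert clearance: 91.7 mL/min × 60 min/h ÷ 1000 mL/L = 5.502 L/h
Infusion rate = 5.502 L/h × 4.6 mg/L = 25.31 mg/h

(a) 1010 mg; (b) 25.3 mg/h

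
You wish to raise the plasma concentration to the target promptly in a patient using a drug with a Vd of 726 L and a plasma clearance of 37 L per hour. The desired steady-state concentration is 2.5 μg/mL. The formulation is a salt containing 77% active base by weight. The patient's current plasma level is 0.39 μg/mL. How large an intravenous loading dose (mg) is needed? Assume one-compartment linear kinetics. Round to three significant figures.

Concentration deficit ΔC = 2.5 − 0.39 = 2.110 mg/L
LD = Vd × ΔC / S = 726.0 × 2.110 / 0.77 = 1989 mg

1990 mg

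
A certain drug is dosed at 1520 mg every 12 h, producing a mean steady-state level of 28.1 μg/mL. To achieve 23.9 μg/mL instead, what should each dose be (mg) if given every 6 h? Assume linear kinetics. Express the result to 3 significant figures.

For first-order elimination, Css ∝ F·D/(CL·τ); F and CL are unchanged, so Css ∝ D/τ.
D₂ = D₁ × (Css,target / Css,current) × (τ₂/τ₁) = 1520 × (23.9/28.1) × (6/12) = 646.4 mg

646 mg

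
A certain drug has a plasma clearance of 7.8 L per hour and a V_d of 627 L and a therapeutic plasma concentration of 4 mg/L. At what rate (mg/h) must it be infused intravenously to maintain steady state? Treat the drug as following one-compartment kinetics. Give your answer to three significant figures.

Infusion rate = CL · Css = 7.800 L/h × 4 mg/L = 31.20 mg/h

31.2 mg/h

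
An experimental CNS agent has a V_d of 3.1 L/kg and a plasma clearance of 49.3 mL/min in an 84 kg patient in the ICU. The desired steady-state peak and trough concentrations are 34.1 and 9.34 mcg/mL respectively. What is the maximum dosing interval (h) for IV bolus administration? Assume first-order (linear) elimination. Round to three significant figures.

114 h

Vd(total) = 84 kg × 3.1 L/kg = 260.4 L
CL = 49.3 mL/min × 60/1000 = 2.958 L/h
k = CL / Vd = 2.958 / 260.4 = 0.01136 h⁻¹
Between IV bolus doses, concentration decays as C = C₀·e^(−kτ), so C_peak/C_trough = e^(kτ).
τ_max = ln(C_peak/C_trough) / k = ln(34.1/9.34) / 0.01136 = 1.295 / 0.01136 = 114.0 h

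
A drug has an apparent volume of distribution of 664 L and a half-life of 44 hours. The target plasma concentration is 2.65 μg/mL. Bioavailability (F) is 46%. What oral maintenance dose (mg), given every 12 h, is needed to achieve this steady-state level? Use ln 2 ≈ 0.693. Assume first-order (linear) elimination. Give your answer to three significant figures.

723 mg

CL = 0.693 × Vd / t½ = 0.693 × 664.0 / 44 = 10.46 L/h
D = CL × Css × τ / F = 10.46 × 2.65 × 12 / 0.46 = 723.1 mg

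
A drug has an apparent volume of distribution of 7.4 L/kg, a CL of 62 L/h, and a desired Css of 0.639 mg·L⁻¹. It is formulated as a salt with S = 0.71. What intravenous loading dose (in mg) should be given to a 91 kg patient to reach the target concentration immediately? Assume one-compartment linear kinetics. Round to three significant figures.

Total Vd = 7.4 × 91 = 673.4 L
LD = Vd × C / S = 673.4 × 0.6390 / 0.71 = 606.1 mg

606 mg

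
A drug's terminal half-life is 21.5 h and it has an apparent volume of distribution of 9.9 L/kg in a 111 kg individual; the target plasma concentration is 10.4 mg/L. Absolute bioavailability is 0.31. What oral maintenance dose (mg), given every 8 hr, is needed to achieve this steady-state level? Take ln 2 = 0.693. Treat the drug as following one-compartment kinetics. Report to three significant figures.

Vd(total) = 111 kg × 9.9 L/kg = 1099 L
k = 0.693/21.5 = 0.03223 h⁻¹, so CL = k·Vd = 0.03223 × 1099 = 35.42 L/h
D = CL × Css × τ / F = 35.42 × 10.4 × 8 / 0.31 = 9506 mg

9510 mg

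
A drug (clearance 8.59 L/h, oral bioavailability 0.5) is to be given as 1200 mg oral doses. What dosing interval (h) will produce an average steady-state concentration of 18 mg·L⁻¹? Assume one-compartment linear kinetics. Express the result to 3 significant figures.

F·D/τ = CL·Css → τ = F·D / (CL·Css).
τ = 0.5 × 1200 / (8.59 × 18) = 3.880 h

3.88 h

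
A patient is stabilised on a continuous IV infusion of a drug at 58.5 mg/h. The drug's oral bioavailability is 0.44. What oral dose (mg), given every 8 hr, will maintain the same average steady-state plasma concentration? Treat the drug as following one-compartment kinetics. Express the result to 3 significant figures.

1060 mg

To maintain the same Css, the systemic dosing rate must be unchanged: F·D/τ = infusion rate.
D = rate × τ / F = 58.5 × 8 / 0.44 = 1064 mg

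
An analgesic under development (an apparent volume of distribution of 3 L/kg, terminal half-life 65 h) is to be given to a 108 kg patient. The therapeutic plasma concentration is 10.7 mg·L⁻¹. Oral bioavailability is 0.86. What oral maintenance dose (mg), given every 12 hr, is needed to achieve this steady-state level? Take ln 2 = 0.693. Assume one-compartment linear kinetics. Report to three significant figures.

516 mg

Total Vd = 3 × 108 = 324.0 L
CL = 0.693 × Vd / t½ = 0.693 × 324.0 / 65 = 3.454 L/h
D = CL × Css × τ / F = 3.454 × 10.7 × 12 / 0.86 = 515.7 mg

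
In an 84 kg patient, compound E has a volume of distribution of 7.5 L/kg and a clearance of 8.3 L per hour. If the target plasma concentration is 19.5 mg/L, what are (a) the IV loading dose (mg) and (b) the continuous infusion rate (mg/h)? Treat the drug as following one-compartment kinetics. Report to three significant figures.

(a) 12300 mg; (b) 162 mg/h

Vd(total) = 84 kg × 7.5 L/kg = 630.0 L
LD = Vd · C_target = 630.0 × 19.5 = 12290 mg
Maintenance infusion rate = CL × Css = 8.300 × 19.5 = 161.9 mg/h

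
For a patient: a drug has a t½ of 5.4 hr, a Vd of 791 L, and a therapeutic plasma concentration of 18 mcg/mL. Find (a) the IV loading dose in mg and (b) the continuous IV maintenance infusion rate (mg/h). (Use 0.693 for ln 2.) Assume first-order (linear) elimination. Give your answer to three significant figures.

LD = Vd × C = 791.0 × 18 = 14240 mg
CL = 0.693 × Vd / t½ = 0.693 × 791.0 / 5.4 = 101.5 L/h
Infusion rate = CL × Css = 101.5 × 18 = 1827 mg/h

(a) 14200 mg; (b) 1830 mg/h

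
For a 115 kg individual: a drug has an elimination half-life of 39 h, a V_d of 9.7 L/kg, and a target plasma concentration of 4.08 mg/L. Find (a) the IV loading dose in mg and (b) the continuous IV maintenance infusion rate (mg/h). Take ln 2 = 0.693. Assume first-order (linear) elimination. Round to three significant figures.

(a) 4550 mg; (b) 80.9 mg/h

Vd(total) = 115 kg × 9.7 L/kg = 1116 L
LD = Vd × C = 1116 × 4.08 = 4553 mg
CL = 0.693 × Vd / t½ = 0.693 × 1116 / 39 = 19.83 L/h
Infusion rate = CL × Css = 19.83 × 4.08 = 80.91 mg/h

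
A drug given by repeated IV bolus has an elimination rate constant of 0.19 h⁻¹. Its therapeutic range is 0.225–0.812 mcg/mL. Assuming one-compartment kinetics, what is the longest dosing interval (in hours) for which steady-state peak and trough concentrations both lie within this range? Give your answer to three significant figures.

Between IV bolus doses, concentration decays as C = C₀·e^(−kτ), so C_peak/C_trough = e^(kτ).
τ_max = ln(C_peak/C_trough) / k = ln(0.812/0.225) / 0.1900 = 1.283 / 0.1900 = 6.753 h

6.75 h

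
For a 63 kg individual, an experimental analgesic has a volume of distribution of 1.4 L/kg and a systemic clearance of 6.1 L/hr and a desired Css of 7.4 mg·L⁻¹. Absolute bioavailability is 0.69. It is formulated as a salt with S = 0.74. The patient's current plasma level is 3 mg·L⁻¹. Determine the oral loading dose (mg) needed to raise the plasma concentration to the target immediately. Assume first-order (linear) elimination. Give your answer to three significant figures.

760 mg

Vd(total) = 63 kg × 1.4 L/kg = 88.20 L
The loading dose fills Vd to the target concentration; clearance is irrelevant here.
Concentration deficit ΔC = 7.4 − 3 = 4.400 mg/L
LD = Vd × ΔC / F / S = 88.20 × 4.400 / 0.69 / 0.74 = 760.0 mg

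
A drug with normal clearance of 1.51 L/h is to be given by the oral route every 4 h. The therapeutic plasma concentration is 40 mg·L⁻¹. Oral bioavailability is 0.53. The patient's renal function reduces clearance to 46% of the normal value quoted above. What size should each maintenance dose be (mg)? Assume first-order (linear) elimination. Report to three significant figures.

Patient clearance = 0.46 × 1.510 = 0.6946 L/h
D = CL × Css × τ / F = 0.6946 × 40 × 4 / 0.53 = 209.7 mg

210 mg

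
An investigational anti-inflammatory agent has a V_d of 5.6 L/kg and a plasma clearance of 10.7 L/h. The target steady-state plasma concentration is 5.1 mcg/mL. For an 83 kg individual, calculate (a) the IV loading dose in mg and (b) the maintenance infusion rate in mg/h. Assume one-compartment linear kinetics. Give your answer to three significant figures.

Vd = 5.6 L/kg × 83 kg = 464.8 L
LD = Vd · C_target = 464.8 × 5.1 = 2370 mg
Infusion rate = 10.70 L/h × 5.1 mg/L = 54.57 mg/h

(a) 2370 mg; (b) 54.6 mg/h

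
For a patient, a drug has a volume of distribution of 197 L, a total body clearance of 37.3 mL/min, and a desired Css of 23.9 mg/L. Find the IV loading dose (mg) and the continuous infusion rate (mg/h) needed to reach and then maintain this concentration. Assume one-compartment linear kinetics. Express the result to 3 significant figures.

(a) 4710 mg; (b) 53.5 mg/h

Loading: fill Vd to C_target → 197.0 L × 23.9 mg/L = 4708 mg
CL = 37.3 mL/min = 37.3 × 0.06 = 2.238 L/h
Maintenance: replace elimination → rate = CL × Css = 2.238 × 23.9 = 53.49 mg/h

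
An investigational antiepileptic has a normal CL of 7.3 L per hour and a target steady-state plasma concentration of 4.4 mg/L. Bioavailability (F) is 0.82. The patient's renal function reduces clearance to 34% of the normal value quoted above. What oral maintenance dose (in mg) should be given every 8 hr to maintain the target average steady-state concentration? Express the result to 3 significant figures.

107 mg

Patient clearance = 0.34 × 7.300 = 2.482 L/h
D = CL × Css × τ / F = 2.482 × 4.4 × 8 / 0.82 = 106.5 mg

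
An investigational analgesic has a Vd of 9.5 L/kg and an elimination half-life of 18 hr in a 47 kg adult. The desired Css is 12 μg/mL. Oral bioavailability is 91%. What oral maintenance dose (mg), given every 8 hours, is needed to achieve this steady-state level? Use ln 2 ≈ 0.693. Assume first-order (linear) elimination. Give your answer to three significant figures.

Vd(total) = 47 kg × 9.5 L/kg = 446.5 L
CL = ln 2 · Vd / t½ = 0.693 × 446.5 / 18 = 17.19 L/h
D = CL × Css × τ / F = 17.19 × 12 × 8 / 0.91 = 1813 mg

1810 mg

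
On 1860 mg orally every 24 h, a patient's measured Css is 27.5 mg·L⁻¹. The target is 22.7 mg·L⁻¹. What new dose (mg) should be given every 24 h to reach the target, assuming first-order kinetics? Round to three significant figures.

1540 mg

With linear kinetics, Css is proportional to dose rate (D/τ) at fixed clearance.
D₂ = D₁ × (Css,target / Css,current) = 1860 × 22.7/27.5 = 1535 mg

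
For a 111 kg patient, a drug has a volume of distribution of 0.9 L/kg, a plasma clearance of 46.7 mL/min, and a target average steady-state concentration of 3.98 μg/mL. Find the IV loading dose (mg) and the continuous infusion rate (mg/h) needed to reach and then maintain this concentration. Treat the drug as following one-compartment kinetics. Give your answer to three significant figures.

Vd(total) = 111 kg × 0.9 L/kg = 99.90 L
Loading: fill Vd to C_target → 99.90 L × 3.98 mg/L = 397.6 mg
Convert clearance: 46.7 mL/min × 60 min/h ÷ 1000 mL/L = 2.802 L/h
Infusion rate = 2.802 L/h × 3.98 mg/L = 11.15 mg/h

(a) 398 mg; (b) 11.2 mg/h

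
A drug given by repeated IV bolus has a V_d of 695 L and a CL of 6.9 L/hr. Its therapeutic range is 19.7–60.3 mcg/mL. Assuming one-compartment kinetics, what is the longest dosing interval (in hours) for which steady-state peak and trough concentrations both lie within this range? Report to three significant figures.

113 h

k = CL / Vd = 6.900 / 695.0 = 0.009928 h⁻¹
Between IV bolus doses, concentration decays as C = C₀·e^(−kτ), so C_peak/C_trough = e^(kτ).
τ_max = ln(C_peak/C_trough) / k = ln(60.3/19.7) / 0.009928 = 1.119 / 0.009928 = 112.7 h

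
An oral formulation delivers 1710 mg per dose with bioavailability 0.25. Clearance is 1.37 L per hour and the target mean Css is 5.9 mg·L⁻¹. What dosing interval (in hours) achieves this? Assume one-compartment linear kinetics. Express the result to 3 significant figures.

52.9 h

F·D/τ = CL·Css → τ = F·D / (CL·Css).
τ = 0.25 × 1710 / (1.37 × 5.9) = 52.89 h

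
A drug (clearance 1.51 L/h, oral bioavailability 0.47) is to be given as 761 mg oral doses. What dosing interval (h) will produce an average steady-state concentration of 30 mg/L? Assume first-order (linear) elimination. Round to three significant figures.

7.90 h

F·D/τ = CL·Css → τ = F·D / (CL·Css).
τ = 0.47 × 761 / (1.51 × 30) = 7.896 h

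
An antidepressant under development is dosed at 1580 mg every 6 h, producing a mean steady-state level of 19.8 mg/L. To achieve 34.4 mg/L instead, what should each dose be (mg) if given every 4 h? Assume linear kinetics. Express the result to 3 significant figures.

1830 mg

For first-order elimination, Css ∝ F·D/(CL·τ); F and CL are unchanged, so Css ∝ D/τ.
D₂ = D₁ × (Css,target / Css,current) × (τ₂/τ₁) = 1580 × (34.4/19.8) × (4/6) = 1830 mg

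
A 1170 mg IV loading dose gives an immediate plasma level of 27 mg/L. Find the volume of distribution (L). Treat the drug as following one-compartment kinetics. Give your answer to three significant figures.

Immediately after an IV bolus, C₀ = Dose / Vd, so Vd = Dose / C₀.
Vd = 1170 / 27 = 43.33 L

43.3 L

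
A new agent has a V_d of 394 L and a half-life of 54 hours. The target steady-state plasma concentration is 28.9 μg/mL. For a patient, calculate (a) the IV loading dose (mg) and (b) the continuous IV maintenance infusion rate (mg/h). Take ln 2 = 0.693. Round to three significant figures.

LD = Vd × C = 394.0 × 28.9 = 11390 mg
CL = 0.693 × Vd / t½ = 0.693 × 394.0 / 54 = 5.056 L/h
Infusion rate = CL × Css = 5.056 × 28.9 = 146.1 mg/h

(a) 11400 mg; (b) 146 mg/h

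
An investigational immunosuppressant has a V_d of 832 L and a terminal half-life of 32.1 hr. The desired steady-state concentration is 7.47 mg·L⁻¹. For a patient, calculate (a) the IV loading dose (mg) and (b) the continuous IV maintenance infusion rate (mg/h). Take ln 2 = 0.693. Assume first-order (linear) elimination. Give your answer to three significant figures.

(a) 6220 mg; (b) 134 mg/h

LD = Vd × C = 832.0 × 7.47 = 6215 mg
CL = 0.693 × Vd / t½ = 0.693 × 832.0 / 32.1 = 17.96 L/h
Infusion rate = CL × Css = 17.96 × 7.47 = 134.2 mg/h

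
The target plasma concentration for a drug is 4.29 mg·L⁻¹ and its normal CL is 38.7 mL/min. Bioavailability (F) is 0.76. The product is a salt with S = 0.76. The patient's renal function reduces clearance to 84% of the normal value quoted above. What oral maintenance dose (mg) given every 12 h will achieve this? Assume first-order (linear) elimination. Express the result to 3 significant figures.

CL = 38.7 mL/min = 38.7 × 0.06 = 2.322 L/h
Patient clearance = 0.84 × 2.322 = 1.950 L/h
At steady state, dose per interval replaces the amount cleared in that interval: F·S·D/τ = CL·Css.
D = CL × Css × τ / F / S = 1.950 × 4.29 × 12 / 0.76 / 0.76 = 173.8 mg

174 mg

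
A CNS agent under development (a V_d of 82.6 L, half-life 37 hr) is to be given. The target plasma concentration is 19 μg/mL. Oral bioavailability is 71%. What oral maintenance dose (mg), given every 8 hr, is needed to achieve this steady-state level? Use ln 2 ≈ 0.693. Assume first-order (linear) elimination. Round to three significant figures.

331 mg

k = 0.693/37 = 0.01873 h⁻¹, so CL = k·Vd = 0.01873 × 82.60 = 1.547 L/h
D = CL × Css × τ / F = 1.547 × 19 × 8 / 0.71 = 331.2 mg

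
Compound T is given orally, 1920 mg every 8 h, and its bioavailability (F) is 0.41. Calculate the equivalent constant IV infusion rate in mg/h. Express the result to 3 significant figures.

98.4 mg/h

Equivalent systemic input: infusion rate = F·D/τ.
Rate = 0.41 × 1920 / 8 = 98.40 mg/h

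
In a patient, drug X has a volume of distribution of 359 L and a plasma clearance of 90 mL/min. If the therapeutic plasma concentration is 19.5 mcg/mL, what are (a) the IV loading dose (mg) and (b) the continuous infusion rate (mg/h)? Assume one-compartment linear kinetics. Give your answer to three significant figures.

(a) 7000 mg; (b) 105 mg/h

Loading dose = Vd × C = 359.0 × 19.5 = 7001 mg
CL = 90 mL/min × 60/1000 = 5.400 L/h
Infusion rate = 5.400 L/h × 19.5 mg/L = 105.3 mg/h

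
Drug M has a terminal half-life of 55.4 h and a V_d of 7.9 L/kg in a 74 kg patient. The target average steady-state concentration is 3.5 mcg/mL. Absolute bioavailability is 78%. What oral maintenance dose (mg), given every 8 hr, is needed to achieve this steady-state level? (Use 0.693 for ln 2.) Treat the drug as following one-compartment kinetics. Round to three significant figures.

263 mg

Vd = 7.9 L/kg × 74 kg = 584.6 L
CL = ln 2 · Vd / t½ = 0.693 × 584.6 / 55.4 = 7.313 L/h
D = CL × Css × τ / F = 7.313 × 3.5 × 8 / 0.78 = 262.5 mg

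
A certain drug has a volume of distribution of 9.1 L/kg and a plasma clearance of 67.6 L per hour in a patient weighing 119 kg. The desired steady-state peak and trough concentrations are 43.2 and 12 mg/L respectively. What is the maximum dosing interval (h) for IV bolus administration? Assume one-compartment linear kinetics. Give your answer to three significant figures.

20.5 h

Vd = 9.1 L/kg × 119 kg = 1083 L
k = CL / Vd = 67.60 / 1083 = 0.06242 h⁻¹
Between IV bolus doses, concentration decays as C = C₀·e^(−kτ), so C_peak/C_trough = e^(kτ).
τ_max = ln(C_peak/C_trough) / k = ln(43.2/12) / 0.06242 = 1.281 / 0.06242 = 20.52 h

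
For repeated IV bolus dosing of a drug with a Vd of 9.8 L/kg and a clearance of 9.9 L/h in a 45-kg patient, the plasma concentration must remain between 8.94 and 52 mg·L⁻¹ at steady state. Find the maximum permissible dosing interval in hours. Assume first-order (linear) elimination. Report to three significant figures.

78.4 h

Vd = 9.8 L/kg × 45 kg = 441.0 L
k = CL / Vd = 9.900 / 441.0 = 0.02245 h⁻¹
Between IV bolus doses, concentration decays as C = C₀·e^(−kτ), so C_peak/C_trough = e^(kτ).
τ_max = ln(C_peak/C_trough) / k = ln(52/8.94) / 0.02245 = 1.761 / 0.02245 = 78.44 h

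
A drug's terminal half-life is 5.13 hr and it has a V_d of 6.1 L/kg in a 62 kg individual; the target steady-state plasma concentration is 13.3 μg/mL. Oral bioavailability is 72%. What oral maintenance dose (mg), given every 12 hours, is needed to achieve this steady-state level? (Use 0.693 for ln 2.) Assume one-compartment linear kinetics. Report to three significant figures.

Vd = 6.1 L/kg × 62 kg = 378.2 L
CL = ln 2 · Vd / t½ = 0.693 × 378.2 / 5.13 = 51.09 L/h
D = CL × Css × τ / F = 51.09 × 13.3 × 12 / 0.72 = 11320 mg

11300 mg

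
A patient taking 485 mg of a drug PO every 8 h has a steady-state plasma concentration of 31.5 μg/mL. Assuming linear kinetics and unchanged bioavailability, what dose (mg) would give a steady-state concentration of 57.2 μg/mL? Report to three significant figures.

881 mg

For first-order elimination, Css ∝ F·D/(CL·τ); F and CL are unchanged, so Css ∝ D/τ.
D₂ = D₁ × (Css,target / Css,current) = 485 × 57.2/31.5 = 880.7 mg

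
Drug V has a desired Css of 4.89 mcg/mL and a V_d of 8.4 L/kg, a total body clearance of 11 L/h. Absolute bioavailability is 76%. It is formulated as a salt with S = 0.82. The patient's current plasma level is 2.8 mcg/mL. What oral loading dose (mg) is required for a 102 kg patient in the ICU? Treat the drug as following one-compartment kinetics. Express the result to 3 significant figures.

Vd(total) = 102 kg × 8.4 L/kg = 856.8 L
Concentration deficit ΔC = 4.89 − 2.8 = 2.090 mg/L
LD = Vd × ΔC / F / S = 856.8 × 2.090 / 0.76 / 0.82 = 2873 mg

2870 mg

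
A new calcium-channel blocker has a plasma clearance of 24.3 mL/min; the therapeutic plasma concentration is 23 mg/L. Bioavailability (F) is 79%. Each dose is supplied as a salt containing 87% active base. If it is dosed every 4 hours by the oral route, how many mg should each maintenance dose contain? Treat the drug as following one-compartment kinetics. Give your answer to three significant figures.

195 mg

CL = 24.3 mL/min × 60/1000 = 1.458 L/h
D = CL × Css × τ / F / S = 1.458 × 23 × 4 / 0.79 / 0.87 = 195.2 mg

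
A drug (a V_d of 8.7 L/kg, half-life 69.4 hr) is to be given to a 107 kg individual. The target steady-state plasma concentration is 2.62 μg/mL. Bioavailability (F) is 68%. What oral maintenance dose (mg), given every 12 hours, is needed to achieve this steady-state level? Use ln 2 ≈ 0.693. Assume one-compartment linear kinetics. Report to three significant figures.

Vd(total) = 107 kg × 8.7 L/kg = 930.9 L
k = 0.693/69.4 = 0.009986 h⁻¹, so CL = k·Vd = 0.009986 × 930.9 = 9.296 L/h
D = CL × Css × τ / F = 9.296 × 2.62 × 12 / 0.68 = 429.8 mg

430 mg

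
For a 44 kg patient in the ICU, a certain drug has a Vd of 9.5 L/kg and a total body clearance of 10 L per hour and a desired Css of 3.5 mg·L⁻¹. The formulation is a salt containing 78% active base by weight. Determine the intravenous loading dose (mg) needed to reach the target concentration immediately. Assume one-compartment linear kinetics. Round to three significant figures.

Vd(total) = 44 kg × 9.5 L/kg = 418.0 L
The loading dose fills Vd to the target concentration.
LD = Vd × C / S = 418.0 × 3.500 / 0.78 = 1876 mg

1880 mg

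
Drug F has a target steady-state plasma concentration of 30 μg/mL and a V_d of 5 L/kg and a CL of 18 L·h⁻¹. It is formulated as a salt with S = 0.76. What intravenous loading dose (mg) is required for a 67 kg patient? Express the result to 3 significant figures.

Vd = 5 L/kg × 67 kg = 335.0 L
LD = Vd × C / S = 335.0 × 30.00 / 0.76 = 13220 mg

13200 mg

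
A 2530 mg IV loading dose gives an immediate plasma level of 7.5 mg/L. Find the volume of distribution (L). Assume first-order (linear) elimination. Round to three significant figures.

337 L

Immediately after an IV bolus, C₀ = Dose / Vd, so Vd = Dose / C₀.
Vd = 2530 / 7.5 = 337.3 L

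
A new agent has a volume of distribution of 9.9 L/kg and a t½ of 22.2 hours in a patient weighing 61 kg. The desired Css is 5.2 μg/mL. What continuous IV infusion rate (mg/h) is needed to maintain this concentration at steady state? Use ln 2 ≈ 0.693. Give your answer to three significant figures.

Vd(total) = 61 kg × 9.9 L/kg = 603.9 L
CL = ln 2 · Vd / t½ = 0.693 × 603.9 / 22.2 = 18.85 L/h
Infusion rate = CL × Css = 18.85 × 5.2 = 98.02 mg/h

98.0 mg/h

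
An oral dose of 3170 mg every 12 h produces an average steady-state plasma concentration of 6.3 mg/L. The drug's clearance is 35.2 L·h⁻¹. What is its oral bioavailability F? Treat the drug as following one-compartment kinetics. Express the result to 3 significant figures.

0.839

F·D/τ = CL·Css at steady state → F = CL·Css·τ / D.
F = 35.2 × 6.3 × 12 / 3170 = 0.839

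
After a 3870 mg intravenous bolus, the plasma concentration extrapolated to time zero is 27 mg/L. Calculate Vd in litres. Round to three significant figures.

Immediately after an IV bolus, C₀ = Dose / Vd, so Vd = Dose / C₀.
Vd = 3870 / 27 = 143.3 L

143 L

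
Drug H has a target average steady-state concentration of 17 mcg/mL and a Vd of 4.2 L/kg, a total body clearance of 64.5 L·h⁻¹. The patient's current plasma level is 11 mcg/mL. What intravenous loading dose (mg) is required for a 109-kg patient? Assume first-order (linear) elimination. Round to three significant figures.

2750 mg

Total Vd = 4.2 × 109 = 457.8 L
Concentration deficit ΔC = 17 − 11 = 6.000 mg/L
LD = Vd × ΔC = 457.8 × 6.000 = 2747 mg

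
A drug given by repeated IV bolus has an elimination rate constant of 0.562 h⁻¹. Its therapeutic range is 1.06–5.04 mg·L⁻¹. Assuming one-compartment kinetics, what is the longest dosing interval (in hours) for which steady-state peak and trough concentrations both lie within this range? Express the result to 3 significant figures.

2.77 h

Between IV bolus doses, concentration decays as C = C₀·e^(−kτ), so C_peak/C_trough = e^(kτ).
τ_max = ln(C_peak/C_trough) / k = ln(5.04/1.06) / 0.5620 = 1.559 / 0.5620 = 2.774 h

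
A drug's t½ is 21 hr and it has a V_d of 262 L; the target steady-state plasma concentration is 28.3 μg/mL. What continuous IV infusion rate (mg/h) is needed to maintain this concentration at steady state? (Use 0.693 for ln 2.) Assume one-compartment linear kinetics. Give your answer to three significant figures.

CL = ln 2 · Vd / t½ = 0.693 × 262.0 / 21 = 8.646 L/h
Infusion rate = CL × Css = 8.646 × 28.3 = 244.7 mg/h

245 mg/h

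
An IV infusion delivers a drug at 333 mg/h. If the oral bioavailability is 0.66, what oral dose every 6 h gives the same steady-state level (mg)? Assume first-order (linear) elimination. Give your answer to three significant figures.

To maintain the same Css, the systemic dosing rate must be unchanged: F·D/τ = infusion rate.
D = rate × τ / F = 333 × 6 / 0.66 = 3027 mg

3030 mg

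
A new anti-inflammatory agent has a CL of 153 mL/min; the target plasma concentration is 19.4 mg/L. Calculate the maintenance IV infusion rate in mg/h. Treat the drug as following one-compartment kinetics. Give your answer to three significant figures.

178 mg/h

CL = 153 mL/min = 153 × 0.06 = 9.180 L/h
Rate = CL × Css = 9.180 × 19.4 = 178.1 mg/h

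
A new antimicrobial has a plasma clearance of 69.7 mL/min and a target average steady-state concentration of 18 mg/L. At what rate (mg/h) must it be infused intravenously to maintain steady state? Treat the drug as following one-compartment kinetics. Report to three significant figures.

75.3 mg/h

CL = 69.7 mL/min = 69.7 × 0.06 = 4.182 L/h
Rate = CL × Css = 4.182 × 18 = 75.28 mg/h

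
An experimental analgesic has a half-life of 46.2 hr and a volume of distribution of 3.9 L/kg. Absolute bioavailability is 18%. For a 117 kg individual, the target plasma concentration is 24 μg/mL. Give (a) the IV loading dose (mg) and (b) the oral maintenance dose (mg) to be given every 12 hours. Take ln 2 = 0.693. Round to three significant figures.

(a) 11000 mg; (b) 11000 mg

Vd(total) = 117 kg × 3.9 L/kg = 456.3 L
LD = Vd × C = 456.3 × 24 = 10950 mg
CL = 0.693 × Vd / t½ = 0.693 × 456.3 / 46.2 = 6.845 L/h
D = CL × Css × τ / F = 6.845 × 24 × 12 / 0.18 = 10950 mg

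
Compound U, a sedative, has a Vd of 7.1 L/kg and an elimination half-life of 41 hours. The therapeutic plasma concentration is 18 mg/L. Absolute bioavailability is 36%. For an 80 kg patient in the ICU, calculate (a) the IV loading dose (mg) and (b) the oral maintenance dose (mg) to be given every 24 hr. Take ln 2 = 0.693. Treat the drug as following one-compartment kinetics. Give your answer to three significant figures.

Total Vd = 7.1 × 80 = 568.0 L
LD = Vd × C = 568.0 × 18 = 10220 mg
CL = 0.693 × Vd / t½ = 0.693 × 568.0 / 41 = 9.601 L/h
D = CL × Css × τ / F = 9.601 × 18 × 24 / 0.36 = 11520 mg

(a) 10200 mg; (b) 11500 mg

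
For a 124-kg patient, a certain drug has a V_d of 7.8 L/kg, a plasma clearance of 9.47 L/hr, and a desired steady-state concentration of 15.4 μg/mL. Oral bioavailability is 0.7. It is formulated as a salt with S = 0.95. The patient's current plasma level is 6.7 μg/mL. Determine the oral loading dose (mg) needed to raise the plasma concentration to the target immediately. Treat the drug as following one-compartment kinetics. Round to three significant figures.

12700 mg

Vd(total) = 124 kg × 7.8 L/kg = 967.2 L
The loading dose fills Vd to the target concentration; clearance is irrelevant here.
Concentration deficit ΔC = 15.4 − 6.7 = 8.700 mg/L
LD = Vd × ΔC / F / S = 967.2 × 8.700 / 0.7 / 0.95 = 12650 mg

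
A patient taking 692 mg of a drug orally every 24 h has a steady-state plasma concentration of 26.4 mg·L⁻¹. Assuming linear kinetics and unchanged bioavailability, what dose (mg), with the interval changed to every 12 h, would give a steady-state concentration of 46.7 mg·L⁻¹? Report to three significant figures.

For first-order elimination, Css ∝ F·D/(CL·τ); F and CL are unchanged, so Css ∝ D/τ.
D₂ = D₁ × (Css,target / Css,current) × (τ₂/τ₁) = 692 × (46.7/26.4) × (12/24) = 612.1 mg

612 mg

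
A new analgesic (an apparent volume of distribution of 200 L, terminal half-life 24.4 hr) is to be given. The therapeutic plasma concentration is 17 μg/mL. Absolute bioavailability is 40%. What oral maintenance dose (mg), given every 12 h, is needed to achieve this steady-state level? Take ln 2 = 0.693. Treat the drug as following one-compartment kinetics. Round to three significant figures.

2900 mg

k = 0.693/24.4 = 0.02840 h⁻¹, so CL = k·Vd = 0.02840 × 200.0 = 5.680 L/h
D = CL × Css × τ / F = 5.680 × 17 × 12 / 0.4 = 2897 mg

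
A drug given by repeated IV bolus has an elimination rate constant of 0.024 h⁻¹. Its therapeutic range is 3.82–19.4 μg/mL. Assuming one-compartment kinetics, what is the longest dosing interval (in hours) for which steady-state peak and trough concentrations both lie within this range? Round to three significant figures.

67.7 h

Between IV bolus doses, concentration decays as C = C₀·e^(−kτ), so C_peak/C_trough = e^(kτ).
τ_max = ln(C_peak/C_trough) / k = ln(19.4/3.82) / 0.02400 = 1.625 / 0.02400 = 67.71 h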